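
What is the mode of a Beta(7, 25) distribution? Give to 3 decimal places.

0.200

With α,β > 1, mode = (α−1)/(α+β−2) = 6/30 = 0.200.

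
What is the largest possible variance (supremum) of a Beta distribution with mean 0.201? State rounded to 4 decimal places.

0.1606

For fixed mean μ the Beta variance is μ(1−μ)/(α+β+1), increasing as α+β decreases.
Its least upper bound (not attained) is μ(1−μ) = 0.201·0.799 = 0.1606.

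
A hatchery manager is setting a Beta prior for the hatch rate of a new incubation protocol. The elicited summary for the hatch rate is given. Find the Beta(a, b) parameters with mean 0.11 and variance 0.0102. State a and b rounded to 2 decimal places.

Write ν = a+b; then a = μν and Var = μ(1−μ)/(ν+1).
ν = μ(1−μ)/Var − 1 = 0.0979/0.0102 − 1 = 8.5980.
a = 0.11·8.5980 = 0.95, b = 0.89·8.5980 = 7.65.

a = 0.95, b = 7.65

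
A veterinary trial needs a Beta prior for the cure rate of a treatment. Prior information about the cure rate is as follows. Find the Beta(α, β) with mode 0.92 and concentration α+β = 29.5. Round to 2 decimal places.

Mode = (α−1)/(κ−2) with κ = α+β, so α−1 = 0.92·27.5 = 25.30.
α = 26.30; β = κ − α = 3.20.

α = 26.30, β = 3.20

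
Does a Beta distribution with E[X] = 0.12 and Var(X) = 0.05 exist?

A Beta with mean μ has variance μ(1−μ)/(α+β+1) < μ(1−μ).
Here μ(1−μ) = 0.12×0.88 = 0.1056, and 0.05 < 0.1056.

Yes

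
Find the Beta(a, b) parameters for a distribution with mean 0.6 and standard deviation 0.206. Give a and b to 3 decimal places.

σ² = 0.206² = 0.042436.
With s = a+b, Var = μ(1−μ)/(s+1), so s+1 = (0.6×0.4)/0.042436 = 5.6556 and s = 4.6556.
a = μs = 2.793, b = (1−μ)s = 1.862.

a = 2.793, b = 1.862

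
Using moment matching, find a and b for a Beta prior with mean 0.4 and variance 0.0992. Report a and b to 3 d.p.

a = 0.568, b = 0.852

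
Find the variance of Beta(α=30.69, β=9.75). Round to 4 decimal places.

0.0044

Var = αβ/[(α+β)²(α+β+1)] = (30.69×9.75)/(40.44²×41.44) = 299.2275/67770.710784 = 0.0044.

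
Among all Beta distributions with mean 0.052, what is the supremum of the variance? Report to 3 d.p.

For fixed mean μ the Beta variance is μ(1−μ)/(α+β+1), increasing as α+β decreases.
Its least upper bound (not attained) is μ(1−μ) = 0.052·0.948 = 0.049.

0.049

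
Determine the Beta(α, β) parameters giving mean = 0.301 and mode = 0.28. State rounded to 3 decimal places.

α = 6.307, β = 14.646

With s = α+β: μ = α/s and mode = (α−1)/(s−2). Eliminating α = μs,
μs − 1 = m(s−2) ⇒ s(μ−m) = 1−2m ⇒ s = 0.44/0.021 = 20.9524.
So α = μs = 6.307, β = (1−μ)s = 14.646.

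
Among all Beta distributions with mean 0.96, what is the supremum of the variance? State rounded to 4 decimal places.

0.0384

For fixed mean μ the Beta variance is μ(1−μ)/(α+β+1), increasing as α+β decreases.
Its least upper bound (not attained) is μ(1−μ) = 0.96·0.04 = 0.0384.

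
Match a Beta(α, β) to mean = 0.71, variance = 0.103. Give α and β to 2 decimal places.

Write ν = α+β; then α = μν and Var = μ(1−μ)/(ν+1).
ν = μ(1−μ)/Var − 1 = 0.2059/0.103 − 1 = 0.9990.
α = 0.71·0.9990 = 0.71, β = 0.29·0.9990 = 0.29.

α = 0.71, β = 0.29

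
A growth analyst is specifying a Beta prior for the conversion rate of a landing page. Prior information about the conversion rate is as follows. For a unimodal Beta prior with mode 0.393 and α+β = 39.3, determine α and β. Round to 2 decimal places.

For α,β>1 the mode is (α−1)/(α+β−2), so α = mode·(κ−2)+1 = 0.393×37.3+1 = 15.66.
And β = (1−mode)·(κ−2)+1 = 0.607×37.3+1 = 23.64.

α = 15.66, β = 23.64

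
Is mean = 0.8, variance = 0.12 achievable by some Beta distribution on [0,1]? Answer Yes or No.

The Beta variance bound is σ² < μ(1−μ).
Here μ(1−μ) = 0.8×0.2 = 0.16, and 0.12 < 0.16.

Yes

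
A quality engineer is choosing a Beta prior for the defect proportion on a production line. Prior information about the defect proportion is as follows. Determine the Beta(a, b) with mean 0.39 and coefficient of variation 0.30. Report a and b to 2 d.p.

Var = (CV·μ)² = (0.30×0.39)² = 0.013689.
a+b = μ(1−μ)/Var − 1 = 0.2379/0.013689 − 1 = 16.3789.
Thus a = 0.39·16.3789 = 6.39 and b = 0.61·16.3789 = 9.99.

a = 6.39, b = 9.99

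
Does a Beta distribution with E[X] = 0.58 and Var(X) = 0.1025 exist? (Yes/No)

Yes

The Beta variance bound is σ² < μ(1−μ).
Here μ(1−μ) = 0.58×0.42 = 0.2436, and 0.1025 < 0.2436.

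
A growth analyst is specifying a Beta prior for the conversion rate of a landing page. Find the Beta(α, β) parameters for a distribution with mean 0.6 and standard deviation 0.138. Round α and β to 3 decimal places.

σ² = 0.138² = 0.019044.
With s = α+β, Var = μ(1−μ)/(s+1), so s+1 = (0.6×0.4)/0.019044 = 12.6024 and s = 11.6024.
α = μs = 6.961, β = (1−μ)s = 4.641.

α = 6.961, β = 4.641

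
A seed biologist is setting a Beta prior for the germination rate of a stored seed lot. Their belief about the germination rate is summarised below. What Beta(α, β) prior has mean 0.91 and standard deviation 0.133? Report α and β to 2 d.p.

σ² = 0.133² = 0.017689.
With s = α+β, Var = μ(1−μ)/(s+1), so s+1 = (0.91×0.09)/0.017689 = 4.6300 and s = 3.6300.
α = μs = 3.30, β = (1−μ)s = 0.33.

α = 3.30, β = 0.33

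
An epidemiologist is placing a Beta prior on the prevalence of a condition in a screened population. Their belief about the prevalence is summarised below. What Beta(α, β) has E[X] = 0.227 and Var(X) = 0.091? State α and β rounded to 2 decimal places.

Let s = α+β. The Beta variance is μ(1−μ)/(s+1).
So s+1 = μ(1−μ)/σ² = (0.227×0.773)/0.091 = 0.175471/0.091 = 1.9283, giving s = 0.9283.
Then α = μs = 0.227×0.9283 = 0.21 and β = (1−μ)s = 0.773×0.9283 = 0.72.

α = 0.21, β = 0.72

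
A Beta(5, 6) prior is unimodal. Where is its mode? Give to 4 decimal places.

The density x^(α−1)(1−x)^(β−1) is maximised at (α−1)/(α+β−2) = 4/9 = 0.4444.

0.4444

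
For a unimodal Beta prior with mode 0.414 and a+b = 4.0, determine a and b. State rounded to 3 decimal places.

a = 1.828, b = 2.172

Mode = (a−1)/(κ−2) with κ = a+b, so a−1 = 0.414·2.0 = 0.828.
a = 1.828; b = κ − a = 2.172.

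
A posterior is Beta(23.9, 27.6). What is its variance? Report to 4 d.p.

Var = αβ/[(α+β)²(α+β+1)] = (23.9×27.6)/(51.5²×52.5) = 659.64/139243.125 = 0.0047.

0.0047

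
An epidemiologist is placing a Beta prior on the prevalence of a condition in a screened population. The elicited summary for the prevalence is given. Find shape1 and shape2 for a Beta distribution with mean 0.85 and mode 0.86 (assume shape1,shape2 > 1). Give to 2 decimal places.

Let s = shape1+shape2. Mean gives shape1 = μs = 0.85s; mode gives (shape1−1)/(s−2) = 0.86.
Substituting: 0.85s − 1 = 0.86(s−2) = 0.86s − 1.72, so -0.01s = -0.72 and s = 72.0000.
Then shape1 = 0.85×72.0000 = 61.20 and shape2 = s−shape1 = 10.80.

shape1 = 61.20, shape2 = 10.80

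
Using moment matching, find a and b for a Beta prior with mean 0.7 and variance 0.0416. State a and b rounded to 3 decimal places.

Let s = a+b. The Beta variance is μ(1−μ)/(s+1).
So s+1 = μ(1−μ)/σ² = (0.7×0.3)/0.0416 = 0.21/0.0416 = 5.0481, giving s = 4.0481.
Then a = μs = 0.7×4.0481 = 2.834 and b = (1−μ)s = 0.3×4.0481 = 1.214.

a = 2.834, b = 1.214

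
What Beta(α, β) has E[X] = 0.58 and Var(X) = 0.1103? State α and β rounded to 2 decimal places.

α = 0.70, β = 0.51

Let s = α+β. The Beta variance is μ(1−μ)/(s+1).
So s+1 = μ(1−μ)/σ² = (0.58×0.42)/0.1103 = 0.2436/0.1103 = 2.2085, giving s = 1.2085.
Then α = μs = 0.58×1.2085 = 0.70 and β = (1−μ)s = 0.42×1.2085 = 0.51.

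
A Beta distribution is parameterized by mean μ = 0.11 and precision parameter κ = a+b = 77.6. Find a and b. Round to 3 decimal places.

Split κ in proportion μ : (1−μ): a = 0.11·77.6 = 8.536, b = 77.6 − 8.536 = 69.064.

a = 8.536, b = 69.064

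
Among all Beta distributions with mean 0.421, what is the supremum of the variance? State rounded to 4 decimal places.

Var = μ(1−μ)/(α+β+1), which approaches μ(1−μ) as α+β → 0.
So the supremum is μ(1−μ) = 0.421×0.579 = 0.2438.

0.2438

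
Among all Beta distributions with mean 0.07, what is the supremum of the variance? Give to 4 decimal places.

0.0651

For fixed mean μ the Beta variance is μ(1−μ)/(α+β+1), increasing as α+β decreases.
Its least upper bound (not attained) is μ(1−μ) = 0.07·0.93 = 0.0651.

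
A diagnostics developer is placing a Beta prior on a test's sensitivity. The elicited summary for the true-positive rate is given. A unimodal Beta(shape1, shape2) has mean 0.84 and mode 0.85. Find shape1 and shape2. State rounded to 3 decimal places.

Let s = shape1+shape2. Mean gives shape1 = μs = 0.84s; mode gives (shape1−1)/(s−2) = 0.85.
Substituting: 0.84s − 1 = 0.85(s−2) = 0.85s − 1.70, so -0.01s = -0.70 and s = 70.0000.
Then shape1 = 0.84×70.0000 = 58.800 and shape2 = s−shape1 = 11.200.

shape1 = 58.800, shape2 = 11.200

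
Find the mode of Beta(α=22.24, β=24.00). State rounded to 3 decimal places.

0.480

With α,β > 1, mode = (α−1)/(α+β−2) = 21.24/44.24 = 0.480.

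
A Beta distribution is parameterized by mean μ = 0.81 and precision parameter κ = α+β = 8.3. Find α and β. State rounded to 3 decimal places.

Split κ in proportion μ : (1−μ): α = 0.81·8.3 = 6.723, β = 8.3 − 6.723 = 1.577.

α = 6.723, β = 1.577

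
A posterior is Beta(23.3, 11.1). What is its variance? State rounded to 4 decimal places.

0.0062

Var = αβ/[(α+β)²(α+β+1)] = (23.3×11.1)/(34.4²×35.4) = 258.63/41890.944 = 0.0062.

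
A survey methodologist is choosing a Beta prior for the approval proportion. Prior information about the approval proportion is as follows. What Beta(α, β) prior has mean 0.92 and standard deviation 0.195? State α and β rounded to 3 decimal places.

α = 0.861, β = 0.075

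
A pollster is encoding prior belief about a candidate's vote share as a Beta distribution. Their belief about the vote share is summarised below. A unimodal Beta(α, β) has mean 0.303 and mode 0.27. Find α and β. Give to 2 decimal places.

α = 4.22, β = 9.72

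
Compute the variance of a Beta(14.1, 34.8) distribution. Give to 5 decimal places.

Var = αβ/[(α+β)²(α+β+1)] = (14.1×34.8)/(48.9²×49.9) = 490.68/119321.379 = 0.00411.

0.00411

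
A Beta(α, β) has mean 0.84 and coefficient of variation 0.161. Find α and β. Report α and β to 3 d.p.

α = 5.333, β = 1.016

σ = CV·μ = 0.161×0.84 = 0.13524, so σ² = 0.018290.
s+1 = μ(1−μ)/σ² = 0.1344/0.018290 = 7.3483, so s = α+β = 6.3483.
α = μs = 5.333, β = (1−μ)s = 1.016.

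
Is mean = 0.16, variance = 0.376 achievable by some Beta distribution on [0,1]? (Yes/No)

No

A Beta with mean μ has variance μ(1−μ)/(α+β+1) < μ(1−μ).
Here μ(1−μ) = 0.16×0.84 = 0.1344, and 0.376 ≥ 0.1344.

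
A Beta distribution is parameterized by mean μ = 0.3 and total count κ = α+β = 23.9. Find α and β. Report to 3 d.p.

α = 7.170, β = 16.730

α = μκ = 0.3×23.9 = 7.170 and β = (1−μ)κ = 0.7×23.9 = 16.730.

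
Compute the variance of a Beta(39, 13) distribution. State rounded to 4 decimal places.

μ = 39/52 = 0.750000; Var = μ(1−μ)/(α+β+1) = 0.1875000/53 = 0.0035.

0.0035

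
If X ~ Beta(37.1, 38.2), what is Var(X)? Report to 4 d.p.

α+β = 75.3 and αβ = 1417.22, so Var = αβ/[(α+β)²(α+β+1)] = 1417.22/432627.867 = 0.0033.

0.0033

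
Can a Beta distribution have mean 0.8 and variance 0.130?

Yes

The Beta variance bound is σ² < μ(1−μ).
Here μ(1−μ) = 0.8×0.2 = 0.16, and 0.130 < 0.16.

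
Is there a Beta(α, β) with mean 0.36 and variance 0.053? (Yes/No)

For any Beta, Var(X) < E[X]·(1−E[X]).
Here μ(1−μ) = 0.36×0.64 = 0.2304, and 0.053 < 0.2304.

Yes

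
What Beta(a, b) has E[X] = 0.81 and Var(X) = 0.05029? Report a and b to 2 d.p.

a = 1.67, b = 0.39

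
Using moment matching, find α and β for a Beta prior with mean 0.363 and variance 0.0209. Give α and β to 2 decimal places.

Write ν = α+β; then α = μν and Var = μ(1−μ)/(ν+1).
ν = μ(1−μ)/Var − 1 = 0.231231/0.0209 − 1 = 10.0637.
α = 0.363·10.0637 = 3.65, β = 0.637·10.0637 = 6.41.

α = 3.65, β = 6.41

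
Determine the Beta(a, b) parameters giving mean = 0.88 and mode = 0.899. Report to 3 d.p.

Let s = a+b. Mean gives a = μs = 0.88s; mode gives (a−1)/(s−2) = 0.899.
Substituting: 0.88s − 1 = 0.899(s−2) = 0.899s − 1.798, so -0.019s = -0.798 and s = 42.0000.
Then a = 0.88×42.0000 = 36.960 and b = s−a = 5.040.

a = 36.960, b = 5.040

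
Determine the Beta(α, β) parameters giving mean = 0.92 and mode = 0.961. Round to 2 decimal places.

α = 20.69, β = 1.80

Let s = α+β. Mean gives α = μs = 0.92s; mode gives (α−1)/(s−2) = 0.961.
Substituting: 0.92s − 1 = 0.961(s−2) = 0.961s − 1.922, so -0.041s = -0.922 and s = 22.4878.
Then α = 0.92×22.4878 = 20.69 and β = s−α = 1.80.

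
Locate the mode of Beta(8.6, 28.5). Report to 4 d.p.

0.2165

The density x^(α−1)(1−x)^(β−1) is maximised at (α−1)/(α+β−2) = 7.6/35.1 = 0.2165.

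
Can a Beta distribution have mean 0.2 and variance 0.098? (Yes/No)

Yes

The Beta variance bound is σ² < μ(1−μ).
Here μ(1−μ) = 0.2×0.8 = 0.16, and 0.098 < 0.16.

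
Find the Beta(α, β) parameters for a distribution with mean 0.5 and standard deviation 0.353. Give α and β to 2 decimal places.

α = 0.50, β = 0.50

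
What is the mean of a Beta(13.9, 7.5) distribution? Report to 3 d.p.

0.650

The Beta mean is α/(α+β) = 13.9/(13.9+7.5) = 0.650.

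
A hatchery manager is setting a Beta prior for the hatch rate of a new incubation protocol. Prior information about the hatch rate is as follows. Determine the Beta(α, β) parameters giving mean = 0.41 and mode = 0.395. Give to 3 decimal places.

With s = α+β: μ = α/s and mode = (α−1)/(s−2). Eliminating α = μs,
μs − 1 = m(s−2) ⇒ s(μ−m) = 1−2m ⇒ s = 0.210/0.015 = 14.0000.
So α = μs = 5.740, β = (1−μ)s = 8.260.

α = 5.740, β = 8.260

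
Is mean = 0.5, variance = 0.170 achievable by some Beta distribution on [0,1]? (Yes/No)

Yes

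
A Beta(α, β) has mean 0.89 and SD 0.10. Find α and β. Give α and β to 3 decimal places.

First σ² = 0.0100. Setting α = μn, β = (1−μ)n with n = α+β,
μ(1−μ)/(n+1) = 0.0100 ⇒ n+1 = 0.0979/0.0100 = 9.7900 ⇒ n = 8.7900.
Hence α = 0.89×8.7900 = 7.823, β = 0.11×8.7900 = 0.967.

α = 7.823, β = 0.967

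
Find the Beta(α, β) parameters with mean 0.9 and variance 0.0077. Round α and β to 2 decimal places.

Let s = α+β. The Beta variance is μ(1−μ)/(s+1).
So s+1 = μ(1−μ)/σ² = (0.9×0.1)/0.0077 = 0.09/0.0077 = 11.6883, giving s = 10.6883.
Then α = μs = 0.9×10.6883 = 9.62 and β = (1−μ)s = 0.1×10.6883 = 1.07.

α = 9.62, β = 1.07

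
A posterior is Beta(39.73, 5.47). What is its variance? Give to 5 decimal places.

0.00230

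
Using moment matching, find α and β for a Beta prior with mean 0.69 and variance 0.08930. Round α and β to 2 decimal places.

By moment matching, α+β = μ(1−μ)/σ² − 1 = (0.69·0.31)/0.08930 − 1 = 2.3953 − 1 = 1.3953.
Since α/(α+β) = μ, α = 0.69·1.3953 = 0.96 and β = 0.31·1.3953 = 0.43.

α = 0.96, β = 0.43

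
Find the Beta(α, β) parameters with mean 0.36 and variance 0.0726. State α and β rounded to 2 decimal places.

α = 0.78, β = 1.39

By moment matching, α+β = μ(1−μ)/σ² − 1 = (0.36·0.64)/0.0726 − 1 = 3.1736 − 1 = 2.1736.
Since α/(α+β) = μ, α = 0.36·2.1736 = 0.78 and β = 0.64·2.1736 = 1.39.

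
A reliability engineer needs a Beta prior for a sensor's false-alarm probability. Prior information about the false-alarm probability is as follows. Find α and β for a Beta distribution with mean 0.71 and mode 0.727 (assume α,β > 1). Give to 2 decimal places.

Let s = α+β. Mean gives α = μs = 0.71s; mode gives (α−1)/(s−2) = 0.727.
Substituting: 0.71s − 1 = 0.727(s−2) = 0.727s − 1.454, so -0.017s = -0.454 and s = 26.7059.
Then α = 0.71×26.7059 = 18.96 and β = s−α = 7.74.

α = 18.96, β = 7.74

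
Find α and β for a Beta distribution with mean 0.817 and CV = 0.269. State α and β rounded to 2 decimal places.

σ = CV·μ = 0.269×0.817 = 0.21977, so σ² = 0.048300.
s+1 = μ(1−μ)/σ² = 0.149511/0.048300 = 3.0955, so s = α+β = 2.0955.
α = μs = 1.71, β = (1−μ)s = 0.38.

α = 1.71, β = 0.38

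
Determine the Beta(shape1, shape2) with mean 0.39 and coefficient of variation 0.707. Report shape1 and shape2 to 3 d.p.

Var = (CV·μ)² = (0.707×0.39)² = 0.076027.
shape1+shape2 = μ(1−μ)/Var − 1 = 0.2379/0.076027 − 1 = 2.1292.
Thus shape1 = 0.39·2.1292 = 0.830 and shape2 = 0.61·2.1292 = 1.299.

shape1 = 0.830, shape2 = 1.299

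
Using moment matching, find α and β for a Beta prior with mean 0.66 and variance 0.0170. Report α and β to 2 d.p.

Write ν = α+β; then α = μν and Var = μ(1−μ)/(ν+1).
ν = μ(1−μ)/Var − 1 = 0.2244/0.0170 − 1 = 12.2000.
α = 0.66·12.2000 = 8.05, β = 0.34·12.2000 = 4.15.

α = 8.05, β = 4.15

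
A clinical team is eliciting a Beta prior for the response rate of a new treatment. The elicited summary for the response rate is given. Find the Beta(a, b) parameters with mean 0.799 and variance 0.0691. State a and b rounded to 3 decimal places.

a = 1.058, b = 0.266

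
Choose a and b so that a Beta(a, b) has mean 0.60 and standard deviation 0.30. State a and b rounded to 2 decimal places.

a = 1.00, b = 0.67

First σ² = 0.0900. Setting a = μn, b = (1−μ)n with n = a+b,
μ(1−μ)/(n+1) = 0.0900 ⇒ n+1 = 0.2400/0.0900 = 2.6667 ⇒ n = 1.6667.
Hence a = 0.60×1.6667 = 1.00, b = 0.40×1.6667 = 0.67.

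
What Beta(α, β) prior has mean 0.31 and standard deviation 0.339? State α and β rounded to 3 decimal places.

First σ² = 0.114921. Setting α = μn, β = (1−μ)n with n = α+β,
μ(1−μ)/(n+1) = 0.114921 ⇒ n+1 = 0.2139/0.114921 = 1.8613 ⇒ n = 0.8613.
Hence α = 0.31×0.8613 = 0.267, β = 0.69×0.8613 = 0.594.

α = 0.267, β = 0.594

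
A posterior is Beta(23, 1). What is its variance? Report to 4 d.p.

0.0016

Var = αβ/[(α+β)²(α+β+1)] = (23×1)/(24²×25) = 23/14400 = 0.0016.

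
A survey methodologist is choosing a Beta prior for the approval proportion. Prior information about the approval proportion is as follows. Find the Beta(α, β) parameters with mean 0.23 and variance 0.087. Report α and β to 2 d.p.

α = 0.24, β = 0.80

By moment matching, α+β = μ(1−μ)/σ² − 1 = (0.23·0.77)/0.087 − 1 = 2.0356 − 1 = 1.0356.
Since α/(α+β) = μ, α = 0.23·1.0356 = 0.24 and β = 0.77·1.0356 = 0.80.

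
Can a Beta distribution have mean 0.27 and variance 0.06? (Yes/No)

The Beta variance bound is σ² < μ(1−μ).
Here μ(1−μ) = 0.27×0.73 = 0.1971, and 0.06 < 0.1971.

Yes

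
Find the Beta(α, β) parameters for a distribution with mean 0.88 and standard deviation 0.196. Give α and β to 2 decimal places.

α = 1.54, β = 0.21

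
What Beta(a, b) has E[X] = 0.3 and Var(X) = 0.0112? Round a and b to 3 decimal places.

a = 5.325, b = 12.425

Let s = a+b. The Beta variance is μ(1−μ)/(s+1).
So s+1 = μ(1−μ)/σ² = (0.3×0.7)/0.0112 = 0.21/0.0112 = 18.7500, giving s = 17.7500.
Then a = μs = 0.3×17.7500 = 5.325 and b = (1−μ)s = 0.7×17.7500 = 12.425.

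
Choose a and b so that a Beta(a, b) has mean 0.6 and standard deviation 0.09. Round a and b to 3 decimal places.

Variance = 0.09² = 0.0081. The moment-matching identity a+b = μ(1−μ)/Var − 1 gives
a+b = 0.24/0.0081 − 1 = 28.6296, so a = μ·28.6296 = 17.178 and b = (1−μ)·28.6296 = 11.452.

a = 17.178, b = 11.452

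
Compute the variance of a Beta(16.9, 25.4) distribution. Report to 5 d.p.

Var = αβ/[(α+β)²(α+β+1)] = (16.9×25.4)/(42.3²×43.3) = 429.26/77476.257 = 0.00554.

0.00554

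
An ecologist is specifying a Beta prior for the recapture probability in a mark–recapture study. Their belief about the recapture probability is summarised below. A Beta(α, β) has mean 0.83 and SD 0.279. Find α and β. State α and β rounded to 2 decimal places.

α = 0.67, β = 0.14

First σ² = 0.077841. Setting α = μn, β = (1−μ)n with n = α+β,
μ(1−μ)/(n+1) = 0.077841 ⇒ n+1 = 0.1411/0.077841 = 1.8127 ⇒ n = 0.8127.
Hence α = 0.83×0.8127 = 0.67, β = 0.17×0.8127 = 0.14.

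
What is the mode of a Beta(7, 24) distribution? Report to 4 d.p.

With α,β > 1, mode = (α−1)/(α+β−2) = 6/29 = 0.2069.

0.2069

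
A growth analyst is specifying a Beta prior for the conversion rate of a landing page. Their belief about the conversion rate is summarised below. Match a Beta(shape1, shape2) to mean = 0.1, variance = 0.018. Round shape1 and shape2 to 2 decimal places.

Let s = shape1+shape2. The Beta variance is μ(1−μ)/(s+1).
So s+1 = μ(1−μ)/σ² = (0.1×0.9)/0.018 = 0.09/0.018 = 5.0000, giving s = 4.0000.
Then shape1 = μs = 0.1×4.0000 = 0.40 and shape2 = (1−μ)s = 0.9×4.0000 = 3.60.

shape1 = 0.40, shape2 = 3.60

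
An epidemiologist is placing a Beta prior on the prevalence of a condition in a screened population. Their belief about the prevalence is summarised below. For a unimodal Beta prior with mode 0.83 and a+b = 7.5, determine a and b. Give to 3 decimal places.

a = 5.565, b = 1.935

For a,b>1 the mode is (a−1)/(a+b−2), so a = mode·(κ−2)+1 = 0.83×5.5+1 = 5.565.
And b = (1−mode)·(κ−2)+1 = 0.17×5.5+1 = 1.935.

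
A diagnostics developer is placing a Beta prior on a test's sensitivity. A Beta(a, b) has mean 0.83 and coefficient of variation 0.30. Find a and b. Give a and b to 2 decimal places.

σ = CV·μ = 0.30×0.83 = 0.24900, so σ² = 0.062001.
s+1 = μ(1−μ)/σ² = 0.1411/0.062001 = 2.2758, so s = a+b = 1.2758.
a = μs = 1.06, b = (1−μ)s = 0.22.

a = 1.06, b = 0.22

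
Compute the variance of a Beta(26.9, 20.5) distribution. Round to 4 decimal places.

0.0051

μ = 26.9/47.4 = 0.567511; Var = μ(1−μ)/(α+β+1) = 0.2454423/48.4 = 0.0051.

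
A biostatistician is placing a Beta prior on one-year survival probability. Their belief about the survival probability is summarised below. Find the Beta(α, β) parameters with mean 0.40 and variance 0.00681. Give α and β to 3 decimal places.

Write ν = α+β; then α = μν and Var = μ(1−μ)/(ν+1).
ν = μ(1−μ)/Var − 1 = 0.2400/0.00681 − 1 = 34.2423.
α = 0.40·34.2423 = 13.697, β = 0.60·34.2423 = 20.545.

α = 13.697, β = 20.545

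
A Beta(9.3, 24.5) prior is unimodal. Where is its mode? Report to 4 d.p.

The density x^(α−1)(1−x)^(β−1) is maximised at (α−1)/(α+β−2) = 8.3/31.8 = 0.2610.

0.2610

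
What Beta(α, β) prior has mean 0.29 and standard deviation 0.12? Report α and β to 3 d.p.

α = 3.857, β = 9.442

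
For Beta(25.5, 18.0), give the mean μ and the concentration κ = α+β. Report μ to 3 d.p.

κ = α+β = 25.5+18.0 = 43.5; μ = α/κ = 25.5/43.5 = 0.586.

μ = 0.586, κ = 43.5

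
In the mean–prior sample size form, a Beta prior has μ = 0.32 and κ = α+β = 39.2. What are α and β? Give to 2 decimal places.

Split κ in proportion μ : (1−μ): α = 0.32·39.2 = 12.54, β = 39.2 − 12.54 = 26.66.

α = 12.54, β = 26.66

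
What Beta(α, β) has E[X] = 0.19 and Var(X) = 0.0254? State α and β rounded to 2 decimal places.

By moment matching, α+β = μ(1−μ)/σ² − 1 = (0.19·0.81)/0.0254 − 1 = 6.0591 − 1 = 5.0591.
Since α/(α+β) = μ, α = 0.19·5.0591 = 0.96 and β = 0.81·5.0591 = 4.10.

α = 0.96, β = 4.10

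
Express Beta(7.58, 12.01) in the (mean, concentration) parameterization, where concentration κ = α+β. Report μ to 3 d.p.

κ = α+β = 7.58+12.01 = 19.59; μ = α/κ = 7.58/19.59 = 0.387.

μ = 0.387, κ = 19.59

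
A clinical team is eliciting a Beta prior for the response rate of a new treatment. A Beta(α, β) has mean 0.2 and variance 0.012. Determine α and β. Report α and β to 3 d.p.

α = 2.467, β = 9.867

By moment matching, α+β = μ(1−μ)/σ² − 1 = (0.2·0.8)/0.012 − 1 = 13.3333 − 1 = 12.3333.
Since α/(α+β) = μ, α = 0.2·12.3333 = 2.467 and β = 0.8·12.3333 = 9.867.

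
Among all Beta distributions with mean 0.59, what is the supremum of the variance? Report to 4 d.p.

0.2419

For fixed mean μ the Beta variance is μ(1−μ)/(α+β+1), increasing as α+β decreases.
Its least upper bound (not attained) is μ(1−μ) = 0.59·0.41 = 0.2419.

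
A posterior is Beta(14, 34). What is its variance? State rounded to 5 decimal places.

μ = 14/48 = 0.291667; Var = μ(1−μ)/(α+β+1) = 0.2065972/49 = 0.00422.

0.00422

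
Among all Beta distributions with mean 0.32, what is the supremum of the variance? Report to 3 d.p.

0.218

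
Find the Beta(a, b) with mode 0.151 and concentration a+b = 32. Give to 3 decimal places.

a = 5.530, b = 26.470

Since the density peak of Beta(a,b) is at (a−1)/(a+b−2),
a = 1 + 0.151(32−2) = 5.530 and b = 32 − 5.530 = 26.470.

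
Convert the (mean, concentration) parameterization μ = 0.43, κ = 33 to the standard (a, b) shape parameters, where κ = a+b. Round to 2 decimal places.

Split κ in proportion μ : (1−μ): a = 0.43·33 = 14.19, b = 33 − 14.19 = 18.81.

a = 14.19, b = 18.81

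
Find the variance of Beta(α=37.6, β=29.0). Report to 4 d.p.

Var = αβ/[(α+β)²(α+β+1)] = (37.6×29.0)/(66.6²×67.6) = 1090.40/299843.856 = 0.0036.

0.0036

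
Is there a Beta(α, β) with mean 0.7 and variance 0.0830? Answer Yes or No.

For any Beta, Var(X) < E[X]·(1−E[X]).
Here μ(1−μ) = 0.7×0.3 = 0.21, and 0.0830 < 0.21.

Yes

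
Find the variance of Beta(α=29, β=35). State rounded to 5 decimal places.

0.00381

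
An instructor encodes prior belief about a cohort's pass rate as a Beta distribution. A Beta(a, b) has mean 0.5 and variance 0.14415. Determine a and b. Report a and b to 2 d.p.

a = 0.37, b = 0.37

Write ν = a+b; then a = μν and Var = μ(1−μ)/(ν+1).
ν = μ(1−μ)/Var − 1 = 0.25/0.14415 − 1 = 0.7343.
a = 0.5·0.7343 = 0.37, b = 0.5·0.7343 = 0.37.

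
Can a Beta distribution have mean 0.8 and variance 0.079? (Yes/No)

Yes

The Beta variance bound is σ² < μ(1−μ).
Here μ(1−μ) = 0.8×0.2 = 0.16, and 0.079 < 0.16.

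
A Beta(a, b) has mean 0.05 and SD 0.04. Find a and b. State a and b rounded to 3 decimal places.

First σ² = 0.0016. Setting a = μn, b = (1−μ)n with n = a+b,
μ(1−μ)/(n+1) = 0.0016 ⇒ n+1 = 0.0475/0.0016 = 29.6875 ⇒ n = 28.6875.
Hence a = 0.05×28.6875 = 1.434, b = 0.95×28.6875 = 27.253.

a = 1.434, b = 27.253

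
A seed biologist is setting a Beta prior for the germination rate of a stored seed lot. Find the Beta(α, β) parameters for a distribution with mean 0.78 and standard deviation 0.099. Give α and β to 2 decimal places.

σ² = 0.099² = 0.009801.
With s = α+β, Var = μ(1−μ)/(s+1), so s+1 = (0.78×0.22)/0.009801 = 17.5084 and s = 16.5084.
α = μs = 12.88, β = (1−μ)s = 3.63.

α = 12.88, β = 3.63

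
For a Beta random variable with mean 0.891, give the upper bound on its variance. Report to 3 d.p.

0.097

Var = μ(1−μ)/(α+β+1), which approaches μ(1−μ) as α+β → 0.
So the supremum is μ(1−μ) = 0.891×0.109 = 0.097.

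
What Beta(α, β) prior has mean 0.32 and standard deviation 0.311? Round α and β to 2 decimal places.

First σ² = 0.096721. Setting α = μn, β = (1−μ)n with n = α+β,
μ(1−μ)/(n+1) = 0.096721 ⇒ n+1 = 0.2176/0.096721 = 2.2498 ⇒ n = 1.2498.
Hence α = 0.32×1.2498 = 0.40, β = 0.68×1.2498 = 0.85.

α = 0.40, β = 0.85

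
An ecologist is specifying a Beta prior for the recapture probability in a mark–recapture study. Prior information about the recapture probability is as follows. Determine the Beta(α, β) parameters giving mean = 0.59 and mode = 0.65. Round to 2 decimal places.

With s = α+β: μ = α/s and mode = (α−1)/(s−2). Eliminating α = μs,
μs − 1 = m(s−2) ⇒ s(μ−m) = 1−2m ⇒ s = -0.30/-0.06 = 5.0000.
So α = μs = 2.95, β = (1−μ)s = 2.05.

α = 2.95, β = 2.05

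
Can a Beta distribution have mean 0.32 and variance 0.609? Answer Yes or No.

No

A Beta with mean μ has variance μ(1−μ)/(α+β+1) < μ(1−μ).
Here μ(1−μ) = 0.32×0.68 = 0.2176, and 0.609 ≥ 0.2176.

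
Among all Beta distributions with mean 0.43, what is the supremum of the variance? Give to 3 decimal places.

Var = μ(1−μ)/(α+β+1), which approaches μ(1−μ) as α+β → 0.
So the supremum is μ(1−μ) = 0.43×0.57 = 0.245.

0.245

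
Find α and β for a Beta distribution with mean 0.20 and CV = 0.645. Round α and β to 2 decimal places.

α = 1.72, β = 6.89

σ = CV·μ = 0.645×0.20 = 0.12900, so σ² = 0.016641.
s+1 = μ(1−μ)/σ² = 0.1600/0.016641 = 9.6148, so s = α+β = 8.6148.
α = μs = 1.72, β = (1−μ)s = 6.89.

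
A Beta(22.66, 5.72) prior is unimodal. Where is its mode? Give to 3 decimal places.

With α,β > 1, mode = (α−1)/(α+β−2) = 21.66/26.38 = 0.821.

0.821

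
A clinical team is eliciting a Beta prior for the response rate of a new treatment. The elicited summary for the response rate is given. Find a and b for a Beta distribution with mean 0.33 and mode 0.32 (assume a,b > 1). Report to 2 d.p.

Let s = a+b. Mean gives a = μs = 0.33s; mode gives (a−1)/(s−2) = 0.32.
Substituting: 0.33s − 1 = 0.32(s−2) = 0.32s − 0.64, so 0.01s = 0.36 and s = 36.0000.
Then a = 0.33×36.0000 = 11.88 and b = s−a = 24.12.

a = 11.88, b = 24.12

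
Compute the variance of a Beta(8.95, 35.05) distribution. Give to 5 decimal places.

α+β = 44.00 and αβ = 313.6975, so Var = αβ/[(α+β)²(α+β+1)] = 313.6975/87120.000000 = 0.00360.

0.00360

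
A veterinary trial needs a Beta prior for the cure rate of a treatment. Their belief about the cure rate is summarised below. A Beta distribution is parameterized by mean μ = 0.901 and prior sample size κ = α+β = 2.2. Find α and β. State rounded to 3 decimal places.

Split κ in proportion μ : (1−μ): α = 0.901·2.2 = 1.982, β = 2.2 − 1.982 = 0.218.

α = 1.982, β = 0.218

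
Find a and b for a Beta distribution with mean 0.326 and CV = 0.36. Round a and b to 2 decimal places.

a = 4.87, b = 10.08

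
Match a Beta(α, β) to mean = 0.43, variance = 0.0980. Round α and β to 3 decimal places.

By moment matching, α+β = μ(1−μ)/σ² − 1 = (0.43·0.57)/0.0980 − 1 = 2.5010 − 1 = 1.5010.
Since α/(α+β) = μ, α = 0.43·1.5010 = 0.645 and β = 0.57·1.5010 = 0.856.

α = 0.645, β = 0.856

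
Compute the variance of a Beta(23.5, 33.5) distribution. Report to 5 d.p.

0.00418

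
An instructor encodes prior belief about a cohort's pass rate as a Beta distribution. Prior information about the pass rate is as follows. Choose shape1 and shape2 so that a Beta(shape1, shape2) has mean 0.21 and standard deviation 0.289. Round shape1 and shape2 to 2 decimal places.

shape1 = 0.21, shape2 = 0.78

First σ² = 0.083521. Setting shape1 = μn, shape2 = (1−μ)n with n = shape1+shape2,
μ(1−μ)/(n+1) = 0.083521 ⇒ n+1 = 0.1659/0.083521 = 1.9863 ⇒ n = 0.9863.
Hence shape1 = 0.21×0.9863 = 0.21, shape2 = 0.79×0.9863 = 0.78.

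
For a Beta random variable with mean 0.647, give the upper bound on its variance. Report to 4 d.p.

0.2284

Var = μ(1−μ)/(α+β+1), which approaches μ(1−μ) as α+β → 0.
So the supremum is μ(1−μ) = 0.647×0.353 = 0.2284.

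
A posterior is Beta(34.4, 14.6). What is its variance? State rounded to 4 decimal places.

Var = αβ/[(α+β)²(α+β+1)] = (34.4×14.6)/(49.0²×50.0) = 502.24/120050.000 = 0.0042.

0.0042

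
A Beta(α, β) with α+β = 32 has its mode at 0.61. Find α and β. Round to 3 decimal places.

α = 19.300, β = 12.700

For α,β>1 the mode is (α−1)/(α+β−2), so α = mode·(κ−2)+1 = 0.61×30+1 = 19.300.
And β = (1−mode)·(κ−2)+1 = 0.39×30+1 = 12.700.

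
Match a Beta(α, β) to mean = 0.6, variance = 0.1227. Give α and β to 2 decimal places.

α = 0.57, β = 0.38

Write ν = α+β; then α = μν and Var = μ(1−μ)/(ν+1).
ν = μ(1−μ)/Var − 1 = 0.24/0.1227 − 1 = 0.9560.
α = 0.6·0.9560 = 0.57, β = 0.4·0.9560 = 0.38.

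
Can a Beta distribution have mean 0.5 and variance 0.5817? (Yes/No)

The Beta variance bound is σ² < μ(1−μ).
Here μ(1−μ) = 0.5×0.5 = 0.25, and 0.5817 ≥ 0.25.

No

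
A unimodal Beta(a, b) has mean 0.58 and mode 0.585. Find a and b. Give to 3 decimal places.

a = 19.720, b = 14.280

With s = a+b: μ = a/s and mode = (a−1)/(s−2). Eliminating a = μs,
μs − 1 = m(s−2) ⇒ s(μ−m) = 1−2m ⇒ s = -0.170/-0.005 = 34.0000.
So a = μs = 19.720, b = (1−μ)s = 14.280.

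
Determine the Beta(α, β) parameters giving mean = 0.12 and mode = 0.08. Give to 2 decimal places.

α = 2.52, β = 18.48

Let s = α+β. Mean gives α = μs = 0.12s; mode gives (α−1)/(s−2) = 0.08.
Substituting: 0.12s − 1 = 0.08(s−2) = 0.08s − 0.16, so 0.04s = 0.84 and s = 21.0000.
Then α = 0.12×21.0000 = 2.52 and β = s−α = 18.48.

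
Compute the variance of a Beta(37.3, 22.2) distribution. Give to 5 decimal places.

0.00387

μ = 37.3/59.5 = 0.626891; Var = μ(1−μ)/(α+β+1) = 0.2338987/60.5 = 0.00387.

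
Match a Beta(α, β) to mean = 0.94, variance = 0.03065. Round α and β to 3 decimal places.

α = 0.790, β = 0.050

Write ν = α+β; then α = μν and Var = μ(1−μ)/(ν+1).
ν = μ(1−μ)/Var − 1 = 0.0564/0.03065 − 1 = 0.8401.
α = 0.94·0.8401 = 0.790, β = 0.06·0.8401 = 0.050.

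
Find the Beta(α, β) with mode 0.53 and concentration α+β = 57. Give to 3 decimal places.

Mode = (α−1)/(κ−2) with κ = α+β, so α−1 = 0.53·55 = 29.150.
α = 30.150; β = κ − α = 26.850.

α = 30.150, β = 26.850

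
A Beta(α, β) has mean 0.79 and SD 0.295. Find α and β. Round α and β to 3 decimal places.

σ² = 0.295² = 0.087025.
With s = α+β, Var = μ(1−μ)/(s+1), so s+1 = (0.79×0.21)/0.087025 = 1.9063 and s = 0.9063.
α = μs = 0.716, β = (1−μ)s = 0.190.

α = 0.716, β = 0.190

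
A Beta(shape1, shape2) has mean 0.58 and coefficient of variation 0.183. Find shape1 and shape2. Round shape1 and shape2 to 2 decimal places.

Var = (CV·μ)² = (0.183×0.58)² = 0.011266.
shape1+shape2 = μ(1−μ)/Var − 1 = 0.2436/0.011266 − 1 = 20.6232.
Thus shape1 = 0.58·20.6232 = 11.96 and shape2 = 0.42·20.6232 = 8.66.

shape1 = 11.96, shape2 = 8.66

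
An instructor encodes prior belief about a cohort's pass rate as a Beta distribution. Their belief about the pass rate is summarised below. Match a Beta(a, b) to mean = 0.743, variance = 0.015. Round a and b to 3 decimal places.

a = 8.715, b = 3.015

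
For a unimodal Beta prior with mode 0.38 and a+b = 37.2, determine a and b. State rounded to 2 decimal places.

a = 14.38, b = 22.82

Mode = (a−1)/(κ−2) with κ = a+b, so a−1 = 0.38·35.2 = 13.38.
a = 14.38; b = κ − a = 22.82.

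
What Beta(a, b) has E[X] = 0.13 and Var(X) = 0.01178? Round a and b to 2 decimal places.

a = 1.12, b = 7.48

Let s = a+b. The Beta variance is μ(1−μ)/(s+1).
So s+1 = μ(1−μ)/σ² = (0.13×0.87)/0.01178 = 0.1131/0.01178 = 9.6010, giving s = 8.6010.
Then a = μs = 0.13×8.6010 = 1.12 and b = (1−μ)s = 0.87×8.6010 = 7.48.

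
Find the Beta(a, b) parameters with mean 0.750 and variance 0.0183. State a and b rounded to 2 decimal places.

a = 6.93, b = 2.31

By moment matching, a+b = μ(1−μ)/σ² − 1 = (0.750·0.250)/0.0183 − 1 = 10.2459 − 1 = 9.2459.
Since a/(a+b) = μ, a = 0.750·9.2459 = 6.93 and b = 0.250·9.2459 = 2.31.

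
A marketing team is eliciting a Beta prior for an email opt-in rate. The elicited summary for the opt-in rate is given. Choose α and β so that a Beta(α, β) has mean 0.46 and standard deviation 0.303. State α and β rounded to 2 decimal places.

α = 0.78, β = 0.92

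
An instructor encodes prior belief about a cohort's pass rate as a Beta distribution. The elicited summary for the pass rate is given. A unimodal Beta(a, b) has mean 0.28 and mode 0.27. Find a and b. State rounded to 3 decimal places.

a = 12.880, b = 33.120

With s = a+b: μ = a/s and mode = (a−1)/(s−2). Eliminating a = μs,
μs − 1 = m(s−2) ⇒ s(μ−m) = 1−2m ⇒ s = 0.46/0.01 = 46.0000.
So a = μs = 12.880, b = (1−μ)s = 33.120.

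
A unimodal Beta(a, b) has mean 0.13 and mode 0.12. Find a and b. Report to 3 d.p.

a = 9.880, b = 66.120

With s = a+b: μ = a/s and mode = (a−1)/(s−2). Eliminating a = μs,
μs − 1 = m(s−2) ⇒ s(μ−m) = 1−2m ⇒ s = 0.76/0.01 = 76.0000.
So a = μs = 9.880, b = (1−μ)s = 66.120.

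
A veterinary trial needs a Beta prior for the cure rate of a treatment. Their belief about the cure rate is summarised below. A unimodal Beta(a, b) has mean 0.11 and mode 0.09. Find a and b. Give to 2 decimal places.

a = 4.51, b = 36.49

With s = a+b: μ = a/s and mode = (a−1)/(s−2). Eliminating a = μs,
μs − 1 = m(s−2) ⇒ s(μ−m) = 1−2m ⇒ s = 0.82/0.02 = 41.0000.
So a = μs = 4.51, b = (1−μ)s = 36.49.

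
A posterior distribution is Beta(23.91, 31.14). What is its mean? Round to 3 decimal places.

0.434

The Beta mean is α/(α+β) = 23.91/(23.91+31.14) = 0.434.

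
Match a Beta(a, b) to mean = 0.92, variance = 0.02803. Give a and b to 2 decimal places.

Write ν = a+b; then a = μν and Var = μ(1−μ)/(ν+1).
ν = μ(1−μ)/Var − 1 = 0.0736/0.02803 − 1 = 1.6258.
a = 0.92·1.6258 = 1.50, b = 0.08·1.6258 = 0.13.

a = 1.50, b = 0.13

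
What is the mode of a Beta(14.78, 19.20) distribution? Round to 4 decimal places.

0.4309

With α,β > 1, mode = (α−1)/(α+β−2) = 13.78/31.98 = 0.4309.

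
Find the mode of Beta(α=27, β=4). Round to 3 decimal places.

With α,β > 1, mode = (α−1)/(α+β−2) = 26/29 = 0.897.

0.897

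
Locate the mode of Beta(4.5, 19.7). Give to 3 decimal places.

0.158

The density x^(α−1)(1−x)^(β−1) is maximised at (α−1)/(α+β−2) = 3.5/22.2 = 0.158.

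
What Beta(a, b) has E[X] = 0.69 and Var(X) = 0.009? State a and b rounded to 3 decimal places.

a = 15.709, b = 7.058

By moment matching, a+b = μ(1−μ)/σ² − 1 = (0.69·0.31)/0.009 − 1 = 23.7667 − 1 = 22.7667.
Since a/(a+b) = μ, a = 0.69·22.7667 = 15.709 and b = 0.31·22.7667 = 7.058.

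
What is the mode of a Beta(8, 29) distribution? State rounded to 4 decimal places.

0.2000

The density x^(α−1)(1−x)^(β−1) is maximised at (α−1)/(α+β−2) = 7/35 = 0.2000.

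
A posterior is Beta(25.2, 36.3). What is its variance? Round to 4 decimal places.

0.0039

α+β = 61.5 and αβ = 914.76, so Var = αβ/[(α+β)²(α+β+1)] = 914.76/236390.625 = 0.0039.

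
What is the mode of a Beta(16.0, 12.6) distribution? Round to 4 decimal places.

0.5639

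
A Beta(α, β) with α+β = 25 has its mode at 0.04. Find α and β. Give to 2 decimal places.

α = 1.92, β = 23.08

Since the density peak of Beta(α,β) is at (α−1)/(α+β−2),
α = 1 + 0.04(25−2) = 1.92 and β = 25 − 1.92 = 23.08.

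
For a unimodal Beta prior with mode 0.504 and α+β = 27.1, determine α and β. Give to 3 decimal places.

Mode = (α−1)/(κ−2) with κ = α+β, so α−1 = 0.504·25.1 = 12.650.
α = 13.650; β = κ − α = 13.450.

α = 13.650, β = 13.450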